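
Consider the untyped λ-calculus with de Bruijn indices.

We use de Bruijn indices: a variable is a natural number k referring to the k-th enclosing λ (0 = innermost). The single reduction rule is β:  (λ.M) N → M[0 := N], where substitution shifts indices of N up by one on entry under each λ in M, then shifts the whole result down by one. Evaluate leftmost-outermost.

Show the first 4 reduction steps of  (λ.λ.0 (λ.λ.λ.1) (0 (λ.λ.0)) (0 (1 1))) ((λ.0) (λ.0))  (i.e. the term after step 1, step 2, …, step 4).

Answer: after 4 steps: λ.0 (λ.λ.λ.1) (0 (λ.λ.0)) (0 (λ.0))

Working:
  start: (λ.λ.0 (λ.λ.λ.1) (0 (λ.λ.0)) (0 (1 1))) ((λ.0) (λ.0))
  [1] λ.0 (λ.λ.λ.1) (0 (λ.λ.0)) (0 ((λ.0) (λ.0) ((λ.0) (λ.0))))
  [2] λ.0 (λ.λ.λ.1) (0 (λ.λ.0)) (0 ((λ.0) ((λ.0) (λ.0))))
  [3] λ.0 (λ.λ.λ.1) (0 (λ.λ.0)) (0 ((λ.0) (λ.0)))
  [4] λ.0 (λ.λ.λ.1) (0 (λ.λ.0)) (0 (λ.0))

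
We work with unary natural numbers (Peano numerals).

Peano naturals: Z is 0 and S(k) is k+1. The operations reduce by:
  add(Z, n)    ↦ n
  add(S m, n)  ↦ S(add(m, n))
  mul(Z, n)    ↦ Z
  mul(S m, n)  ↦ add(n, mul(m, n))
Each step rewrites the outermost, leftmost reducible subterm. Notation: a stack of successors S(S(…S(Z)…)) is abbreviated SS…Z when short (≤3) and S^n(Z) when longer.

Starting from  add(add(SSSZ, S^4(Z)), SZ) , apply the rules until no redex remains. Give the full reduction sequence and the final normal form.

Answer: normal form = S^8(Z)  (in 12 steps)

Reduction:
  start: add(add(SSSZ, S^4(Z)), SZ)
  step 1: add(S(add(SSZ, S^4(Z))), SZ)
  step 2: S(add(add(SSZ, S^4(Z)), SZ))
  step 3: S(add(S(add(SZ, S^4(Z))), SZ))
  step 4: S(S(add(add(SZ, S^4(Z)), SZ)))
  step 5: S(S(add(S(add(Z, S^4(Z))), SZ)))
  step 6: S(S(S(add(add(Z, S^4(Z)), SZ))))
  step 7: S(S(S(add(S^4(Z), SZ))))
  step 8: S(S(S(S(add(SSSZ, SZ)))))
  step 9: S(S(S(S(S(add(SSZ, SZ))))))
  step 10: S(S(S(S(S(S(add(SZ, SZ)))))))
  step 11: S(S(S(S(S(S(S(add(Z, SZ))))))))
  step 12: S^8(Z)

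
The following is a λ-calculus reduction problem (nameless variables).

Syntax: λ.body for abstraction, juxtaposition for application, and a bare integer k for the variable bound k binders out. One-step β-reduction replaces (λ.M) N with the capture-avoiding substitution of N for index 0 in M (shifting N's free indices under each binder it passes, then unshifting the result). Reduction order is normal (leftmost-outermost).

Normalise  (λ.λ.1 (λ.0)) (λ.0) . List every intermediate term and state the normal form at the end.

Answer: normal form = λ.λ.0  (in 2 steps)

Derivation:
  start: (λ.λ.1 (λ.0)) (λ.0)
  →1  λ.(λ.0) (λ.0)
  →2  λ.λ.0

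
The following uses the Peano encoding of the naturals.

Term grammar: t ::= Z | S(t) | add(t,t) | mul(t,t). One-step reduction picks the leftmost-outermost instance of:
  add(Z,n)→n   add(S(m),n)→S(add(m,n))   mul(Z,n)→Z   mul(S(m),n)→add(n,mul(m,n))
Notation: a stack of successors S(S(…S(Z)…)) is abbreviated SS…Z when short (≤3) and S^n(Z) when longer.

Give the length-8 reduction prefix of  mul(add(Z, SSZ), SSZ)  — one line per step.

  start: mul(add(Z, SSZ), SSZ)
  step 1: mul(SSZ, SSZ)
  step 2: add(SSZ, mul(SZ, SSZ))
  step 3: S(add(SZ, mul(SZ, SSZ)))
  step 4: S(S(add(Z, mul(SZ, SSZ))))
  step 5: S(S(mul(SZ, SSZ)))
  step 6: S(S(add(SSZ, mul(Z, SSZ))))
  step 7: S(S(S(add(SZ, mul(Z, SSZ)))))
  step 8: S(S(S(S(add(Z, mul(Z, SSZ))))))

Answer: after 8 steps: S(S(S(S(add(Z, mul(Z, SSZ))))))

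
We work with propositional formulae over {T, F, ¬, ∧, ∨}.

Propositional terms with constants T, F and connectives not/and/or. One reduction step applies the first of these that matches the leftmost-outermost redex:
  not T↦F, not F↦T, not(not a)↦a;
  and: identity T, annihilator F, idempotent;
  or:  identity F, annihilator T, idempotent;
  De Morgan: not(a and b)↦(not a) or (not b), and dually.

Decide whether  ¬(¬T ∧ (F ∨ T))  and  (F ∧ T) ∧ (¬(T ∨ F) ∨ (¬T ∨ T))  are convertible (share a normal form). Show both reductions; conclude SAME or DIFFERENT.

Answer: DIFFERENT — A ⇓ T, B ⇓ F

Working:
Term A:
  start: ¬(¬T ∧ (F ∨ T))
  →1  ¬¬T ∨ ¬(F ∨ T)
  →2  T ∨ ¬(F ∨ T)
  →3  T

Term B:
  start: (F ∧ T) ∧ (¬(T ∨ F) ∨ (¬T ∨ T))
  →1  F ∧ (¬(T ∨ F) ∨ (¬T ∨ T))
  →2  F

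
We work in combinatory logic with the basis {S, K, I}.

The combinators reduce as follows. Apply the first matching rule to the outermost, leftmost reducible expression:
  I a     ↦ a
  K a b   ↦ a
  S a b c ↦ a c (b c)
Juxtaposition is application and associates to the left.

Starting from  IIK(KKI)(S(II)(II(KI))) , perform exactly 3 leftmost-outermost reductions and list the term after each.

Answer: after 3 steps: KKI

Reduction:
  start: IIK(KKI)(S(II)(II(KI)))
  step 1: IK(KKI)(S(II)(II(KI)))
  step 2: K(KKI)(S(II)(II(KI)))
  step 3: KKI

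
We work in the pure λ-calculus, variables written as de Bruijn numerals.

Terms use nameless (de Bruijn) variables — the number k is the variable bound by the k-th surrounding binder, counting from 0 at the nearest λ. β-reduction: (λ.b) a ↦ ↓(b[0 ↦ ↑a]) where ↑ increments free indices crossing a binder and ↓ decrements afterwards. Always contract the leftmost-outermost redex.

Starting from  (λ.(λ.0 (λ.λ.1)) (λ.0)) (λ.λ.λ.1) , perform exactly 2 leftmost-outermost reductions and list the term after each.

  start: (λ.(λ.0 (λ.λ.1)) (λ.0)) (λ.λ.λ.1)
  step 1: (λ.0 (λ.λ.1)) (λ.0)
  step 2: (λ.0) (λ.λ.1)

Answer: after 2 steps: (λ.0) (λ.λ.1)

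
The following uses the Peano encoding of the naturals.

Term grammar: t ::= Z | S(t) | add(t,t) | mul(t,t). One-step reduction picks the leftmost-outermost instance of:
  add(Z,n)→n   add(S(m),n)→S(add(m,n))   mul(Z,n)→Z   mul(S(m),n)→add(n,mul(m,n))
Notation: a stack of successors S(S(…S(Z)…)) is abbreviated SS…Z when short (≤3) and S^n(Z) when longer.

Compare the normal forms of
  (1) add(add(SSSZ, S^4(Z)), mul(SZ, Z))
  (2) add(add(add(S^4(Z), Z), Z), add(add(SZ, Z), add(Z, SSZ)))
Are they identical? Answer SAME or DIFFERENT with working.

Term A:
  start: add(add(SSSZ, S^4(Z)), mul(SZ, Z))
  →1  add(S(add(SSZ, S^4(Z))), mul(SZ, Z))
  →2  S(add(add(SSZ, S^4(Z)), mul(SZ, Z)))
  →3  S(add(S(add(SZ, S^4(Z))), mul(SZ, Z)))
  →4  S(S(add(add(SZ, S^4(Z)), mul(SZ, Z))))
  →5  S(S(add(S(add(Z, S^4(Z))), mul(SZ, Z))))
  →6  S(S(S(add(add(Z, S^4(Z)), mul(SZ, Z)))))
  →7  S(S(S(add(S^4(Z), mul(SZ, Z)))))
  →8  S(S(S(S(add(SSSZ, mul(SZ, Z))))))
  →9  S(S(S(S(S(add(SSZ, mul(SZ, Z)))))))
  →10  S(S(S(S(S(S(add(SZ, mul(SZ, Z))))))))
  →11  S(S(S(S(S(S(S(add(Z, mul(SZ, Z)))))))))
  →12  S(S(S(S(S(S(S(mul(SZ, Z))))))))
  →13  S(S(S(S(S(S(S(add(Z, mul(Z, Z)))))))))
  →14  S(S(S(S(S(S(S(mul(Z, Z))))))))
  →15  S^7(Z)

Term B:
  start: add(add(add(S^4(Z), Z), Z), add(add(SZ, Z), add(Z, SSZ)))
  →1  add(add(S(add(SSSZ, Z)), Z), add(add(SZ, Z), add(Z, SSZ)))
  →2  add(S(add(add(SSSZ, Z), Z)), add(add(SZ, Z), add(Z, SSZ)))
  →3  S(add(add(add(SSSZ, Z), Z), add(add(SZ, Z), add(Z, SSZ))))
  →4  S(add(add(S(add(SSZ, Z)), Z), add(add(SZ, Z), add(Z, SSZ))))
  →5  S(add(S(add(add(SSZ, Z), Z)), add(add(SZ, Z), add(Z, SSZ))))
  →6  S(S(add(add(add(SSZ, Z), Z), add(add(SZ, Z), add(Z, SSZ)))))
  →7  S(S(add(add(S(add(SZ, Z)), Z), add(add(SZ, Z), add(Z, SSZ)))))
  →8  S(S(add(S(add(add(SZ, Z), Z)), add(add(SZ, Z), add(Z, SSZ)))))
  →9  S(S(S(add(add(add(SZ, Z), Z), add(add(SZ, Z), add(Z, SSZ))))))
  →10  S(S(S(add(add(S(add(Z, Z)), Z), add(add(SZ, Z), add(Z, SSZ))))))
  →11  S(S(S(add(S(add(add(Z, Z), Z)), add(add(SZ, Z), add(Z, SSZ))))))
  →12  S(S(S(S(add(add(add(Z, Z), Z), add(add(SZ, Z), add(Z, SSZ)))))))
  →13  S(S(S(S(add(add(Z, Z), add(add(SZ, Z), add(Z, SSZ)))))))
  →14  S(S(S(S(add(Z, add(add(SZ, Z), add(Z, SSZ)))))))
  →15  S(S(S(S(add(add(SZ, Z), add(Z, SSZ))))))
  →16  S(S(S(S(add(S(add(Z, Z)), add(Z, SSZ))))))
  →17  S(S(S(S(S(add(add(Z, Z), add(Z, SSZ)))))))
  →18  S(S(S(S(S(add(Z, add(Z, SSZ)))))))
  →19  S(S(S(S(S(add(Z, SSZ))))))
  →20  S^7(Z)

Answer: SAME — A ⇓ S^7(Z), B ⇓ S^7(Z)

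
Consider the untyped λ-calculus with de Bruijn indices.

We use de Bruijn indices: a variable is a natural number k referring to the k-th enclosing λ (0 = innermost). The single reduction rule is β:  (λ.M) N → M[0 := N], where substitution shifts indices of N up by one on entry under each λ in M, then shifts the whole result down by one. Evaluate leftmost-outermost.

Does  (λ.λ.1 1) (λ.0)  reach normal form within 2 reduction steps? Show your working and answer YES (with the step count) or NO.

Answer: YES — reaches normal form λ.λ.0 in 2 ≤ 2 steps

Derivation:
  start: (λ.λ.1 1) (λ.0)
  [1] λ.(λ.0) (λ.0)
  [2] λ.λ.0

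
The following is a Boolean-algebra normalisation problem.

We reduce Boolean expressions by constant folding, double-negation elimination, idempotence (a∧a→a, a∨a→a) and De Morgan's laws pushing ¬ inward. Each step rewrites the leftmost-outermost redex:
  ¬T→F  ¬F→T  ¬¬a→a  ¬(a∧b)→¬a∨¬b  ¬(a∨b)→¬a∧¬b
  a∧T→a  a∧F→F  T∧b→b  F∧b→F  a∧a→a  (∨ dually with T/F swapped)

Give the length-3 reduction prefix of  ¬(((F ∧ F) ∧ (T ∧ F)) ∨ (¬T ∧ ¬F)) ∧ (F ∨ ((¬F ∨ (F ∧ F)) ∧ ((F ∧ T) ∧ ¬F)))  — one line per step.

Answer: after 3 steps: (((¬F ∨ ¬F) ∨ ¬(T ∧ F)) ∧ ¬(¬T ∧ ¬F)) ∧ (F ∨ ((¬F ∨ (F ∧ F)) ∧ ((F ∧ T) ∧ ¬F)))

Reduction:
  start: ¬(((F ∧ F) ∧ (T ∧ F)) ∨ (¬T ∧ ¬F)) ∧ (F ∨ ((¬F ∨ (F ∧ F)) ∧ ((F ∧ T) ∧ ¬F)))
  →1  (¬((F ∧ F) ∧ (T ∧ F)) ∧ ¬(¬T ∧ ¬F)) ∧ (F ∨ ((¬F ∨ (F ∧ F)) ∧ ((F ∧ T) ∧ ¬F)))
  →2  ((¬(F ∧ F) ∨ ¬(T ∧ F)) ∧ ¬(¬T ∧ ¬F)) ∧ (F ∨ ((¬F ∨ (F ∧ F)) ∧ ((F ∧ T) ∧ ¬F)))
  →3  (((¬F ∨ ¬F) ∨ ¬(T ∧ F)) ∧ ¬(¬T ∧ ¬F)) ∧ (F ∨ ((¬F ∨ (F ∧ F)) ∧ ((F ∧ T) ∧ ¬F)))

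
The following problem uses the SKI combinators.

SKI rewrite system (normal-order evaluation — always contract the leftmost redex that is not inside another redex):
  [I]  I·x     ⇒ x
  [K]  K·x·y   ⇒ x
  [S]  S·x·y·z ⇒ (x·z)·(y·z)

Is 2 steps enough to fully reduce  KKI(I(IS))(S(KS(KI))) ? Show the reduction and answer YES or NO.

  start: KKI(I(IS))(S(KS(KI)))
  [1] K(I(IS))(S(KS(KI)))
  [2] I(IS)

Answer: NO — after 2 steps the term is I(IS), not yet normal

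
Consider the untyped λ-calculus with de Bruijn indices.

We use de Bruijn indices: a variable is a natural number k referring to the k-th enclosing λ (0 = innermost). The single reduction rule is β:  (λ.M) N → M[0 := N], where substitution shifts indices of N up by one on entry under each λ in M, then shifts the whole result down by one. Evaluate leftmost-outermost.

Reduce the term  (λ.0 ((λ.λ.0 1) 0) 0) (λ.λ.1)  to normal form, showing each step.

  start: (λ.0 ((λ.λ.0 1) 0) 0) (λ.λ.1)
  step 1: (λ.λ.1) ((λ.λ.0 1) (λ.λ.1)) (λ.λ.1)
  step 2: (λ.(λ.λ.0 1) (λ.λ.1)) (λ.λ.1)
  step 3: (λ.λ.0 1) (λ.λ.1)
  step 4: λ.0 (λ.λ.1)

Answer: normal form = λ.0 (λ.λ.1)  (in 4 steps)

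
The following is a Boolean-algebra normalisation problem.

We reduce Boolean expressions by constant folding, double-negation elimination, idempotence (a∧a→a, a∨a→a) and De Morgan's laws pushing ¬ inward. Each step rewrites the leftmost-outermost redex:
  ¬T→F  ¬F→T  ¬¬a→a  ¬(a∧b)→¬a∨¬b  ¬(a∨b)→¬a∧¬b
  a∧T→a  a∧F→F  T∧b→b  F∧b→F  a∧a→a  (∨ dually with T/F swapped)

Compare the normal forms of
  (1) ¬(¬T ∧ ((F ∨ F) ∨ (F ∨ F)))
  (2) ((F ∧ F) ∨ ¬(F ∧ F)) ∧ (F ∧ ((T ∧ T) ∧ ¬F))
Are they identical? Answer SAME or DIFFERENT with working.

Answer: DIFFERENT — A ⇓ T, B ⇓ F

Working:
Term A:
  start: ¬(¬T ∧ ((F ∨ F) ∨ (F ∨ F)))
  step 1: ¬¬T ∨ ¬((F ∨ F) ∨ (F ∨ F))
  step 2: T ∨ ¬((F ∨ F) ∨ (F ∨ F))
  step 3: T

Term B:
  start: ((F ∧ F) ∨ ¬(F ∧ F)) ∧ (F ∧ ((T ∧ T) ∧ ¬F))
  step 1: (F ∨ ¬(F ∧ F)) ∧ (F ∧ ((T ∧ T) ∧ ¬F))
  step 2: ¬(F ∧ F) ∧ (F ∧ ((T ∧ T) ∧ ¬F))
  step 3: (¬F ∨ ¬F) ∧ (F ∧ ((T ∧ T) ∧ ¬F))
  step 4: ¬F ∧ (F ∧ ((T ∧ T) ∧ ¬F))
  step 5: T ∧ (F ∧ ((T ∧ T) ∧ ¬F))
  step 6: F ∧ ((T ∧ T) ∧ ¬F)
  step 7: F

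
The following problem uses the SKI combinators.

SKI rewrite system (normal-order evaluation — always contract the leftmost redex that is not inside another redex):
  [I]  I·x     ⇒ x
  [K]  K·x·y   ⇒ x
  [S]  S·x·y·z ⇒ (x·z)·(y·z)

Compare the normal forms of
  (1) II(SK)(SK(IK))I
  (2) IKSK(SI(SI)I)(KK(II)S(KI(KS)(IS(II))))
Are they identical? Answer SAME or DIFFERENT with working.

Term A:
  start: II(SK)(SK(IK))I
  [1] I(SK)(SK(IK))I
  [2] SK(SK(IK))I
  [3] KI(SK(IK)I)
  [4] I

Term B:
  start: IKSK(SI(SI)I)(KK(II)S(KI(KS)(IS(II))))
  [1] KSK(SI(SI)I)(KK(II)S(KI(KS)(IS(II))))
  [2] S(SI(SI)I)(KK(II)S(KI(KS)(IS(II))))
  [3] S(II(SII))(KK(II)S(KI(KS)(IS(II))))
  [4] S(I(SII))(KK(II)S(KI(KS)(IS(II))))
  [5] S(SII)(KK(II)S(KI(KS)(IS(II))))
  [6] S(SII)(KS(KI(KS)(IS(II))))
  [7] S(SII)S

Answer: DIFFERENT — A ⇓ I, B ⇓ S(SII)S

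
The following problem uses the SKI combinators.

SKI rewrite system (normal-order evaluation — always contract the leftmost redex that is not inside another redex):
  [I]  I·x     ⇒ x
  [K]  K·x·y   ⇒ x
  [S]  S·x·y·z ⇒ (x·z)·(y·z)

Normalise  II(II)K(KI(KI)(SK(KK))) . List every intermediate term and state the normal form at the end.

Answer: normal form = K(SK(KK))  (in 6 steps)

Working:
  start: II(II)K(KI(KI)(SK(KK)))
  [1] I(II)K(KI(KI)(SK(KK)))
  [2] IIK(KI(KI)(SK(KK)))
  [3] IK(KI(KI)(SK(KK)))
  [4] K(KI(KI)(SK(KK)))
  [5] K(I(SK(KK)))
  [6] K(SK(KK))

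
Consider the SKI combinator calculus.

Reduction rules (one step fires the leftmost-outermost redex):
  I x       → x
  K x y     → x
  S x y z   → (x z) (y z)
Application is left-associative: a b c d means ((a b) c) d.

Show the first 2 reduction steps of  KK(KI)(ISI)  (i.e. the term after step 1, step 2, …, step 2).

Answer: after 2 steps: K(SI)

Working:
  start: KK(KI)(ISI)
  step 1: K(ISI)
  step 2: K(SI)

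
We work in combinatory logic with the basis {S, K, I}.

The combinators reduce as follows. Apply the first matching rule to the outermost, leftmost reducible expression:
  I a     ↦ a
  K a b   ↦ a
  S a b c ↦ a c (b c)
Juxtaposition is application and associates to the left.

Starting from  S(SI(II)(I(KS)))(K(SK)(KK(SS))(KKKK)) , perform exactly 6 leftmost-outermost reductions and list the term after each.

  start: S(SI(II)(I(KS)))(K(SK)(KK(SS))(KKKK))
  [1] S(I(I(KS))(II(I(KS))))(K(SK)(KK(SS))(KKKK))
  [2] S(I(KS)(II(I(KS))))(K(SK)(KK(SS))(KKKK))
  [3] S(KS(II(I(KS))))(K(SK)(KK(SS))(KKKK))
  [4] SS(K(SK)(KK(SS))(KKKK))
  [5] SS(SK(KKKK))
  [6] SS(SK(KK))

Answer: after 6 steps: SS(SK(KK))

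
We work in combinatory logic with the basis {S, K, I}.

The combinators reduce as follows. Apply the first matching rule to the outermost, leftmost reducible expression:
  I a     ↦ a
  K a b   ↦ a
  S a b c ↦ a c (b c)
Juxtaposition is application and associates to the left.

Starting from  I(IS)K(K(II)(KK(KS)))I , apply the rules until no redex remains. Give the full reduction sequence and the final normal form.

  start: I(IS)K(K(II)(KK(KS)))I
  →1  ISK(K(II)(KK(KS)))I
  →2  SK(K(II)(KK(KS)))I
  →3  KI(K(II)(KK(KS))I)
  →4  I

Answer: normal form = I  (in 4 steps)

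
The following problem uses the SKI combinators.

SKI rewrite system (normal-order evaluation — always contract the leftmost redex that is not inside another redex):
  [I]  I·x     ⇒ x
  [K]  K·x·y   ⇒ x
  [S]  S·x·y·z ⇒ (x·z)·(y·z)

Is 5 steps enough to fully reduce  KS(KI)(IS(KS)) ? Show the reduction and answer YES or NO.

Answer: YES — reaches normal form S(S(KS)) in 2 ≤ 5 steps

Derivation:
  start: KS(KI)(IS(KS))
  [1] S(IS(KS))
  [2] S(S(KS))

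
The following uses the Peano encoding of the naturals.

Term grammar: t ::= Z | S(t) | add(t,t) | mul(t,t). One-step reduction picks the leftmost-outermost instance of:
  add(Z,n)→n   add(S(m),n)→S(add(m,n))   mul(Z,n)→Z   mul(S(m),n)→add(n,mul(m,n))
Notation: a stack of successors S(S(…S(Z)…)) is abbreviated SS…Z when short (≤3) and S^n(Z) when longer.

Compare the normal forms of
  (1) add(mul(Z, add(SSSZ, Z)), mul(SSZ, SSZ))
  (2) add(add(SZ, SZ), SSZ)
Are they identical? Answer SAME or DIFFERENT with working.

Answer: SAME — A ⇓ S^4(Z), B ⇓ S^4(Z)

Working:
Term A:
  start: add(mul(Z, add(SSSZ, Z)), mul(SSZ, SSZ))
  step 1: add(Z, mul(SSZ, SSZ))
  step 2: mul(SSZ, SSZ)
  step 3: add(SSZ, mul(SZ, SSZ))
  step 4: S(add(SZ, mul(SZ, SSZ)))
  step 5: S(S(add(Z, mul(SZ, SSZ))))
  step 6: S(S(mul(SZ, SSZ)))
  step 7: S(S(add(SSZ, mul(Z, SSZ))))
  step 8: S(S(S(add(SZ, mul(Z, SSZ)))))
  step 9: S(S(S(S(add(Z, mul(Z, SSZ))))))
  step 10: S(S(S(S(mul(Z, SSZ)))))
  step 11: S^4(Z)

Term B:
  start: add(add(SZ, SZ), SSZ)
  step 1: add(S(add(Z, SZ)), SSZ)
  step 2: S(add(add(Z, SZ), SSZ))
  step 3: S(add(SZ, SSZ))
  step 4: S(S(add(Z, SSZ)))
  step 5: S^4(Z)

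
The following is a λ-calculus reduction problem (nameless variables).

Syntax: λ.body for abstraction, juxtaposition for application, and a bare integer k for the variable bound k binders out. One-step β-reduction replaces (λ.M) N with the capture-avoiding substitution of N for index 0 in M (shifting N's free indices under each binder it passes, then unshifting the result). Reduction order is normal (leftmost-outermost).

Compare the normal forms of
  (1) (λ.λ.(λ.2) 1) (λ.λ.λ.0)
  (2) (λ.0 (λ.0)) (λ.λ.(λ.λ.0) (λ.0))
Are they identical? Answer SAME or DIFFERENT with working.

Answer: DIFFERENT — A ⇓ λ.λ.λ.λ.0, B ⇓ λ.λ.0

Working:
Term A:
  start: (λ.λ.(λ.2) 1) (λ.λ.λ.0)
  step 1: λ.(λ.λ.λ.λ.0) (λ.λ.λ.0)
  step 2: λ.λ.λ.λ.0

Term B:
  start: (λ.0 (λ.0)) (λ.λ.(λ.λ.0) (λ.0))
  step 1: (λ.λ.(λ.λ.0) (λ.0)) (λ.0)
  step 2: λ.(λ.λ.0) (λ.0)
  step 3: λ.λ.0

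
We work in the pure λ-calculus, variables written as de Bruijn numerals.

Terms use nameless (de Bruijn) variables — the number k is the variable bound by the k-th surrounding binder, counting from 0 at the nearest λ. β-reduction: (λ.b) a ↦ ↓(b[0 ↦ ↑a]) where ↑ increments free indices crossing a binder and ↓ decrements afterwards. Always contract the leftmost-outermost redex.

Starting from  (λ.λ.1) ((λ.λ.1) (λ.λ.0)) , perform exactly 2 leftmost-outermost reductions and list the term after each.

  start: (λ.λ.1) ((λ.λ.1) (λ.λ.0))
  →1  λ.(λ.λ.1) (λ.λ.0)
  →2  λ.λ.λ.λ.0

Answer: after 2 steps: λ.λ.λ.λ.0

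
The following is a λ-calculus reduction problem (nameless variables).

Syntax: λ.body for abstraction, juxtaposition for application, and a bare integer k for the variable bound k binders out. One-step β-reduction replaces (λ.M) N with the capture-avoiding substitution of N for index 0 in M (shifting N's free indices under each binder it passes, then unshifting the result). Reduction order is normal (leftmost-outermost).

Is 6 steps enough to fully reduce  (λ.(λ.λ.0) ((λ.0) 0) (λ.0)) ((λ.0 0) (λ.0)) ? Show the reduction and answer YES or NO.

Answer: YES — reaches normal form λ.0 in 3 ≤ 6 steps

Working:
  start: (λ.(λ.λ.0) ((λ.0) 0) (λ.0)) ((λ.0 0) (λ.0))
  →1  (λ.λ.0) ((λ.0) ((λ.0 0) (λ.0))) (λ.0)
  →2  (λ.0) (λ.0)
  →3  λ.0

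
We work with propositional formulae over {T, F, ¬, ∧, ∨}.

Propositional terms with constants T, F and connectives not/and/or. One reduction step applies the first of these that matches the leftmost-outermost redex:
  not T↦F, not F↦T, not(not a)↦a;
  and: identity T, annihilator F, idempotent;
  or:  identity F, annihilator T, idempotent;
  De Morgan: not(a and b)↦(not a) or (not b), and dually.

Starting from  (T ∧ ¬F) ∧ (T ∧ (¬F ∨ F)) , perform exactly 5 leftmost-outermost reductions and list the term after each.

  start: (T ∧ ¬F) ∧ (T ∧ (¬F ∨ F))
  →1  ¬F ∧ (T ∧ (¬F ∨ F))
  →2  T ∧ (T ∧ (¬F ∨ F))
  →3  T ∧ (¬F ∨ F)
  →4  ¬F ∨ F
  →5  ¬F

Answer: after 5 steps: ¬F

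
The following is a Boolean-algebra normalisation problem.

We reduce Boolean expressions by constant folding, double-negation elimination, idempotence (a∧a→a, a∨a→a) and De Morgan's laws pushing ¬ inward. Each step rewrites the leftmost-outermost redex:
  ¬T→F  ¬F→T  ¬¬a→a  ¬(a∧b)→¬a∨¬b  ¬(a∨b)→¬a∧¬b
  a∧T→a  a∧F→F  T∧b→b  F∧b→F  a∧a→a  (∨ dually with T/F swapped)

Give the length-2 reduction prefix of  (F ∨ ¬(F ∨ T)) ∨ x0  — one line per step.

Answer: after 2 steps: (¬F ∧ ¬T) ∨ x0

Derivation:
  start: (F ∨ ¬(F ∨ T)) ∨ x0
  →1  ¬(F ∨ T) ∨ x0
  →2  (¬F ∧ ¬T) ∨ x0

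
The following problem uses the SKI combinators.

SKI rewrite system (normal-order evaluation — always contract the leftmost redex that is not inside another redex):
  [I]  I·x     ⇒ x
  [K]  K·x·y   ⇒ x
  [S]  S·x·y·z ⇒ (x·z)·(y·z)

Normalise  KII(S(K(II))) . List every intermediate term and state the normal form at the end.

Answer: normal form = S(KI)  (in 3 steps)

Derivation:
  start: KII(S(K(II)))
  [1] I(S(K(II)))
  [2] S(K(II))
  [3] S(KI)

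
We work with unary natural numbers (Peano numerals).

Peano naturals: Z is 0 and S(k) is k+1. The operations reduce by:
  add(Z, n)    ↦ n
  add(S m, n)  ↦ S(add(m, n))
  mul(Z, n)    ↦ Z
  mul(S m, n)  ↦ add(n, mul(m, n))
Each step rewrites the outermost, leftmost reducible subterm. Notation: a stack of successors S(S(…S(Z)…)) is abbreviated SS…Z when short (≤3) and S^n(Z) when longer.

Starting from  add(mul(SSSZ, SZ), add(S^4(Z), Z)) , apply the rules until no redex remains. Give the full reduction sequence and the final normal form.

  start: add(mul(SSSZ, SZ), add(S^4(Z), Z))
  [1] add(add(SZ, mul(SSZ, SZ)), add(S^4(Z), Z))
  [2] add(S(add(Z, mul(SSZ, SZ))), add(S^4(Z), Z))
  [3] S(add(add(Z, mul(SSZ, SZ)), add(S^4(Z), Z)))
  [4] S(add(mul(SSZ, SZ), add(S^4(Z), Z)))
  [5] S(add(add(SZ, mul(SZ, SZ)), add(S^4(Z), Z)))
  [6] S(add(S(add(Z, mul(SZ, SZ))), add(S^4(Z), Z)))
  [7] S(S(add(add(Z, mul(SZ, SZ)), add(S^4(Z), Z))))
  [8] S(S(add(mul(SZ, SZ), add(S^4(Z), Z))))
  [9] S(S(add(add(SZ, mul(Z, SZ)), add(S^4(Z), Z))))
  [10] S(S(add(S(add(Z, mul(Z, SZ))), add(S^4(Z), Z))))
  [11] S(S(S(add(add(Z, mul(Z, SZ)), add(S^4(Z), Z)))))
  [12] S(S(S(add(mul(Z, SZ), add(S^4(Z), Z)))))
  [13] S(S(S(add(Z, add(S^4(Z), Z)))))
  [14] S(S(S(add(S^4(Z), Z))))
  [15] S(S(S(S(add(SSSZ, Z)))))
  [16] S(S(S(S(S(add(SSZ, Z))))))
  [17] S(S(S(S(S(S(add(SZ, Z)))))))
  [18] S(S(S(S(S(S(S(add(Z, Z))))))))
  [19] S^7(Z)

Answer: normal form = S^7(Z)  (in 19 steps)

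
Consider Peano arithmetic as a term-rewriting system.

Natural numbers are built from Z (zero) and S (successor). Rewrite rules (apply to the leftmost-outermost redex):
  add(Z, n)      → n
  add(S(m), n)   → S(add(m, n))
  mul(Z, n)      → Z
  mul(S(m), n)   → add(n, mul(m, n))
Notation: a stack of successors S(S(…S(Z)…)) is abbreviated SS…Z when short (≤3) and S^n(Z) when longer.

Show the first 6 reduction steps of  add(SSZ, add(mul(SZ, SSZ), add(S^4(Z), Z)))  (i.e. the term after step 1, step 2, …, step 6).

Answer: after 6 steps: S(S(S(add(add(SZ, mul(Z, SSZ)), add(S^4(Z), Z)))))

Working:
  start: add(SSZ, add(mul(SZ, SSZ), add(S^4(Z), Z)))
  [1] S(add(SZ, add(mul(SZ, SSZ), add(S^4(Z), Z))))
  [2] S(S(add(Z, add(mul(SZ, SSZ), add(S^4(Z), Z)))))
  [3] S(S(add(mul(SZ, SSZ), add(S^4(Z), Z))))
  [4] S(S(add(add(SSZ, mul(Z, SSZ)), add(S^4(Z), Z))))
  [5] S(S(add(S(add(SZ, mul(Z, SSZ))), add(S^4(Z), Z))))
  [6] S(S(S(add(add(SZ, mul(Z, SSZ)), add(S^4(Z), Z)))))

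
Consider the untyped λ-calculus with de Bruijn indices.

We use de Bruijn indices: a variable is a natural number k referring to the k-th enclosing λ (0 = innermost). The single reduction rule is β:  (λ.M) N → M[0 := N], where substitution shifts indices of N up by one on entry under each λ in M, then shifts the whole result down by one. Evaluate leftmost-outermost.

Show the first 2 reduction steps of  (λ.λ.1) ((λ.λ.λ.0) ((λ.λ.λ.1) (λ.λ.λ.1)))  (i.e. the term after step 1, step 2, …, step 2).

Answer: after 2 steps: λ.λ.λ.0

Derivation:
  start: (λ.λ.1) ((λ.λ.λ.0) ((λ.λ.λ.1) (λ.λ.λ.1)))
  step 1: λ.(λ.λ.λ.0) ((λ.λ.λ.1) (λ.λ.λ.1))
  step 2: λ.λ.λ.0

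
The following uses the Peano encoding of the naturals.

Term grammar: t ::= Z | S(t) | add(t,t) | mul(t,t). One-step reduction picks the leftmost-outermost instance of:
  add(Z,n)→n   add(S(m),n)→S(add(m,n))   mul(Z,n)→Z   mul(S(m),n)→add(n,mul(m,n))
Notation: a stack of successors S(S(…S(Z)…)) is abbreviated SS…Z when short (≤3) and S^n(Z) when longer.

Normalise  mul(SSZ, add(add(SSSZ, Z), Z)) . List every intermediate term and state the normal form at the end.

Answer: normal form = S^6(Z)  (in 27 steps)

Derivation:
  start: mul(SSZ, add(add(SSSZ, Z), Z))
  →1  add(add(add(SSSZ, Z), Z), mul(SZ, add(add(SSSZ, Z), Z)))
  →2  add(add(S(add(SSZ, Z)), Z), mul(SZ, add(add(SSSZ, Z), Z)))
  →3  add(S(add(add(SSZ, Z), Z)), mul(SZ, add(add(SSSZ, Z), Z)))
  →4  S(add(add(add(SSZ, Z), Z), mul(SZ, add(add(SSSZ, Z), Z))))
  →5  S(add(add(S(add(SZ, Z)), Z), mul(SZ, add(add(SSSZ, Z), Z))))
  →6  S(add(S(add(add(SZ, Z), Z)), mul(SZ, add(add(SSSZ, Z), Z))))
  →7  S(S(add(add(add(SZ, Z), Z), mul(SZ, add(add(SSSZ, Z), Z)))))
  →8  S(S(add(add(S(add(Z, Z)), Z), mul(SZ, add(add(SSSZ, Z), Z)))))
  →9  S(S(add(S(add(add(Z, Z), Z)), mul(SZ, add(add(SSSZ, Z), Z)))))
  →10  S(S(S(add(add(add(Z, Z), Z), mul(SZ, add(add(SSSZ, Z), Z))))))
  →11  S(S(S(add(add(Z, Z), mul(SZ, add(add(SSSZ, Z), Z))))))
  →12  S(S(S(add(Z, mul(SZ, add(add(SSSZ, Z), Z))))))
  →13  S(S(S(mul(SZ, add(add(SSSZ, Z), Z)))))
  →14  S(S(S(add(add(add(SSSZ, Z), Z), mul(Z, add(add(SSSZ, Z), Z))))))
  →15  S(S(S(add(add(S(add(SSZ, Z)), Z), mul(Z, add(add(SSSZ, Z), Z))))))
  →16  S(S(S(add(S(add(add(SSZ, Z), Z)), mul(Z, add(add(SSSZ, Z), Z))))))
  →17  S(S(S(S(add(add(add(SSZ, Z), Z), mul(Z, add(add(SSSZ, Z), Z)))))))
  →18  S(S(S(S(add(add(S(add(SZ, Z)), Z), mul(Z, add(add(SSSZ, Z), Z)))))))
  →19  S(S(S(S(add(S(add(add(SZ, Z), Z)), mul(Z, add(add(SSSZ, Z), Z)))))))
  →20  S(S(S(S(S(add(add(add(SZ, Z), Z), mul(Z, add(add(SSSZ, Z), Z))))))))
  →21  S(S(S(S(S(add(add(S(add(Z, Z)), Z), mul(Z, add(add(SSSZ, Z), Z))))))))
  →22  S(S(S(S(S(add(S(add(add(Z, Z), Z)), mul(Z, add(add(SSSZ, Z), Z))))))))
  →23  S(S(S(S(S(S(add(add(add(Z, Z), Z), mul(Z, add(add(SSSZ, Z), Z)))))))))
  →24  S(S(S(S(S(S(add(add(Z, Z), mul(Z, add(add(SSSZ, Z), Z)))))))))
  →25  S(S(S(S(S(S(add(Z, mul(Z, add(add(SSSZ, Z), Z)))))))))
  →26  S(S(S(S(S(S(mul(Z, add(add(SSSZ, Z), Z))))))))
  →27  S^6(Z)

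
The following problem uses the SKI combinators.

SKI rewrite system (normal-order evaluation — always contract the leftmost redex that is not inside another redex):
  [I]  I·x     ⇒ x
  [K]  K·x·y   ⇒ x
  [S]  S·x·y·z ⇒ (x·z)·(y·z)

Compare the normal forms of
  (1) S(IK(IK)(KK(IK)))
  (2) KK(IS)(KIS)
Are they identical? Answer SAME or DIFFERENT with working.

Answer: DIFFERENT — A ⇓ SK, B ⇓ KI

Reduction:
Term A:
  start: S(IK(IK)(KK(IK)))
  [1] S(K(IK)(KK(IK)))
  [2] S(IK)
  [3] SK

Term B:
  start: KK(IS)(KIS)
  [1] K(KIS)
  [2] KI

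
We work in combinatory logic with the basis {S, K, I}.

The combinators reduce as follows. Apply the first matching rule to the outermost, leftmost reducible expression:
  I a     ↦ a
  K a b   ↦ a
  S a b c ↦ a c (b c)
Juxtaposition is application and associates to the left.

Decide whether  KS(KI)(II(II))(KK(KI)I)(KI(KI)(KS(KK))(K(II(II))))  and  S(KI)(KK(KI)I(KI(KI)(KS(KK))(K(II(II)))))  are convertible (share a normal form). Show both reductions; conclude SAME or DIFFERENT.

Term A:
  start: KS(KI)(II(II))(KK(KI)I)(KI(KI)(KS(KK))(K(II(II))))
  [1] S(II(II))(KK(KI)I)(KI(KI)(KS(KK))(K(II(II))))
  [2] II(II)(KI(KI)(KS(KK))(K(II(II))))(KK(KI)I(KI(KI)(KS(KK))(K(II(II)))))
  [3] I(II)(KI(KI)(KS(KK))(K(II(II))))(KK(KI)I(KI(KI)(KS(KK))(K(II(II)))))
  [4] II(KI(KI)(KS(KK))(K(II(II))))(KK(KI)I(KI(KI)(KS(KK))(K(II(II)))))
  [5] I(KI(KI)(KS(KK))(K(II(II))))(KK(KI)I(KI(KI)(KS(KK))(K(II(II)))))
  [6] KI(KI)(KS(KK))(K(II(II)))(KK(KI)I(KI(KI)(KS(KK))(K(II(II)))))
  [7] I(KS(KK))(K(II(II)))(KK(KI)I(KI(KI)(KS(KK))(K(II(II)))))
  [8] KS(KK)(K(II(II)))(KK(KI)I(KI(KI)(KS(KK))(K(II(II)))))
  [9] S(K(II(II)))(KK(KI)I(KI(KI)(KS(KK))(K(II(II)))))
  [10] S(K(I(II)))(KK(KI)I(KI(KI)(KS(KK))(K(II(II)))))
  [11] S(K(II))(KK(KI)I(KI(KI)(KS(KK))(K(II(II)))))
  [12] S(KI)(KK(KI)I(KI(KI)(KS(KK))(K(II(II)))))
  [13] S(KI)(KI(KI(KI)(KS(KK))(K(II(II)))))
  [14] S(KI)I

Term B:
  start: S(KI)(KK(KI)I(KI(KI)(KS(KK))(K(II(II)))))
  [1] S(KI)(KI(KI(KI)(KS(KK))(K(II(II)))))
  [2] S(KI)I

Answer: SAME — A ⇓ S(KI)I, B ⇓ S(KI)I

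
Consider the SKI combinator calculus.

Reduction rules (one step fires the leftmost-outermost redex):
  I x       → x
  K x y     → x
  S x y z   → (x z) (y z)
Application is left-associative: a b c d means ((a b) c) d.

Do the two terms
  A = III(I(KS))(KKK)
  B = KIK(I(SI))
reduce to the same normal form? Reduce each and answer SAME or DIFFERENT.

Answer: DIFFERENT — A ⇓ S, B ⇓ SI

Derivation:
Term A:
  start: III(I(KS))(KKK)
  step 1: II(I(KS))(KKK)
  step 2: I(I(KS))(KKK)
  step 3: I(KS)(KKK)
  step 4: KS(KKK)
  step 5: S

Term B:
  start: KIK(I(SI))
  step 1: I(I(SI))
  step 2: I(SI)
  step 3: SI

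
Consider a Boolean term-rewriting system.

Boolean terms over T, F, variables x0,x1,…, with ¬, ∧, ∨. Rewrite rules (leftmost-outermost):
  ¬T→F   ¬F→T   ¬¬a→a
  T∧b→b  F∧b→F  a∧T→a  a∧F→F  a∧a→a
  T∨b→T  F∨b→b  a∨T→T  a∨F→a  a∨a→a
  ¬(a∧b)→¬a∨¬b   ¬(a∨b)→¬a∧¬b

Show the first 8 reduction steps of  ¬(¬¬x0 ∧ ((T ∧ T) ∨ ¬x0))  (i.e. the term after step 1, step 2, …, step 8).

Answer: after 8 steps: ¬x0

Working:
  start: ¬(¬¬x0 ∧ ((T ∧ T) ∨ ¬x0))
  step 1: ¬¬¬x0 ∨ ¬((T ∧ T) ∨ ¬x0)
  step 2: ¬x0 ∨ ¬((T ∧ T) ∨ ¬x0)
  step 3: ¬x0 ∨ (¬(T ∧ T) ∧ ¬¬x0)
  step 4: ¬x0 ∨ ((¬T ∨ ¬T) ∧ ¬¬x0)
  step 5: ¬x0 ∨ (¬T ∧ ¬¬x0)
  step 6: ¬x0 ∨ (F ∧ ¬¬x0)
  step 7: ¬x0 ∨ F
  step 8: ¬x0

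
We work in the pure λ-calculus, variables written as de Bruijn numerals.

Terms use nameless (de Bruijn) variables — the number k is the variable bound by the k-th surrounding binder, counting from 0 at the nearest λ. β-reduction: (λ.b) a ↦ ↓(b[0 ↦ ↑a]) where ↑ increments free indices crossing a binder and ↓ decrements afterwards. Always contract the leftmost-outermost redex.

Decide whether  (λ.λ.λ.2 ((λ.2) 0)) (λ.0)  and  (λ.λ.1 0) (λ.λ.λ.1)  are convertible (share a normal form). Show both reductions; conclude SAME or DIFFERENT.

Term A:
  start: (λ.λ.λ.2 ((λ.2) 0)) (λ.0)
  →1  λ.λ.(λ.0) ((λ.2) 0)
  →2  λ.λ.(λ.2) 0
  →3  λ.λ.1

Term B:
  start: (λ.λ.1 0) (λ.λ.λ.1)
  →1  λ.(λ.λ.λ.1) 0
  →2  λ.λ.λ.1

Answer: DIFFERENT — A ⇓ λ.λ.1, B ⇓ λ.λ.λ.1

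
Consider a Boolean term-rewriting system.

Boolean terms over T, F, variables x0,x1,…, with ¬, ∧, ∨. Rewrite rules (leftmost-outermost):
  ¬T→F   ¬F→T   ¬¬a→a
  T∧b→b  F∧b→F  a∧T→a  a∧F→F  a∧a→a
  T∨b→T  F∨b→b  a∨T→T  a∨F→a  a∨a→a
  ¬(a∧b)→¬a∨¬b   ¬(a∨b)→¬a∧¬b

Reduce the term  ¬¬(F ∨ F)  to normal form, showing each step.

Answer: normal form = F  (in 2 steps)

Working:
  start: ¬¬(F ∨ F)
  →1  F ∨ F
  →2  F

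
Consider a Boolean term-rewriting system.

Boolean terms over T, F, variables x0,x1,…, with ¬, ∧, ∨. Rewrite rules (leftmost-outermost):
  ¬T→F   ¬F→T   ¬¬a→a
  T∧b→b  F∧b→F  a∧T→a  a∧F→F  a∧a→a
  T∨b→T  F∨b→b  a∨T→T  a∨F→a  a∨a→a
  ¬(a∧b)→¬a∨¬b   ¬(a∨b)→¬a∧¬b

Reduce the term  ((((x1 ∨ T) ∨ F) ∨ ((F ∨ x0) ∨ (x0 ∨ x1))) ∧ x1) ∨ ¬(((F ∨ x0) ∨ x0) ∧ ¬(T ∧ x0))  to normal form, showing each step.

  start: ((((x1 ∨ T) ∨ F) ∨ ((F ∨ x0) ∨ (x0 ∨ x1))) ∧ x1) ∨ ¬(((F ∨ x0) ∨ x0) ∧ ¬(T ∧ x0))
  [1] (((x1 ∨ T) ∨ ((F ∨ x0) ∨ (x0 ∨ x1))) ∧ x1) ∨ ¬(((F ∨ x0) ∨ x0) ∧ ¬(T ∧ x0))
  [2] ((T ∨ ((F ∨ x0) ∨ (x0 ∨ x1))) ∧ x1) ∨ ¬(((F ∨ x0) ∨ x0) ∧ ¬(T ∧ x0))
  [3] (T ∧ x1) ∨ ¬(((F ∨ x0) ∨ x0) ∧ ¬(T ∧ x0))
  [4] x1 ∨ ¬(((F ∨ x0) ∨ x0) ∧ ¬(T ∧ x0))
  [5] x1 ∨ (¬((F ∨ x0) ∨ x0) ∨ ¬¬(T ∧ x0))
  [6] x1 ∨ ((¬(F ∨ x0) ∧ ¬x0) ∨ ¬¬(T ∧ x0))
  [7] x1 ∨ (((¬F ∧ ¬x0) ∧ ¬x0) ∨ ¬¬(T ∧ x0))
  [8] x1 ∨ (((T ∧ ¬x0) ∧ ¬x0) ∨ ¬¬(T ∧ x0))
  [9] x1 ∨ ((¬x0 ∧ ¬x0) ∨ ¬¬(T ∧ x0))
  [10] x1 ∨ (¬x0 ∨ ¬¬(T ∧ x0))
  [11] x1 ∨ (¬x0 ∨ (T ∧ x0))
  [12] x1 ∨ (¬x0 ∨ x0)

Answer: normal form = x1 ∨ (¬x0 ∨ x0)  (in 12 steps)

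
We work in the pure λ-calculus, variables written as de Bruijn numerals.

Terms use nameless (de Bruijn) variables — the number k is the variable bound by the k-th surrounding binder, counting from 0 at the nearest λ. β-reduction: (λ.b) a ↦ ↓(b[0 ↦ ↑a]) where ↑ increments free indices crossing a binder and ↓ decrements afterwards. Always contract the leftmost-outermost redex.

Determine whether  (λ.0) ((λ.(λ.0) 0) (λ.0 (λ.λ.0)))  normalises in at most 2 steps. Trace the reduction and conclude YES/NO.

Answer: NO — after 2 steps the term is (λ.0) (λ.0 (λ.λ.0)), not yet normal

Reduction:
  start: (λ.0) ((λ.(λ.0) 0) (λ.0 (λ.λ.0)))
  step 1: (λ.(λ.0) 0) (λ.0 (λ.λ.0))
  step 2: (λ.0) (λ.0 (λ.λ.0))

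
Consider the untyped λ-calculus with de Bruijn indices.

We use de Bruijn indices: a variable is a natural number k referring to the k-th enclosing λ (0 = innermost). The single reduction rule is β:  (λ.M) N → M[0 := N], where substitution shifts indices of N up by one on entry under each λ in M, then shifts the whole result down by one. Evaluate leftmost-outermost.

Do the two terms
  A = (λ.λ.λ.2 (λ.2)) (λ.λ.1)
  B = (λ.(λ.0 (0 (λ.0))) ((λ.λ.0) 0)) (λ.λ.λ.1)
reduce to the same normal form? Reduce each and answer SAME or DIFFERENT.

Term A:
  start: (λ.λ.λ.2 (λ.2)) (λ.λ.1)
  step 1: λ.λ.(λ.λ.1) (λ.2)
  step 2: λ.λ.λ.λ.3

Term B:
  start: (λ.(λ.0 (0 (λ.0))) ((λ.λ.0) 0)) (λ.λ.λ.1)
  step 1: (λ.0 (0 (λ.0))) ((λ.λ.0) (λ.λ.λ.1))
  step 2: (λ.λ.0) (λ.λ.λ.1) ((λ.λ.0) (λ.λ.λ.1) (λ.0))
  step 3: (λ.0) ((λ.λ.0) (λ.λ.λ.1) (λ.0))
  step 4: (λ.λ.0) (λ.λ.λ.1) (λ.0)
  step 5: (λ.0) (λ.0)
  step 6: λ.0

Answer: DIFFERENT — A ⇓ λ.λ.λ.λ.3, B ⇓ λ.0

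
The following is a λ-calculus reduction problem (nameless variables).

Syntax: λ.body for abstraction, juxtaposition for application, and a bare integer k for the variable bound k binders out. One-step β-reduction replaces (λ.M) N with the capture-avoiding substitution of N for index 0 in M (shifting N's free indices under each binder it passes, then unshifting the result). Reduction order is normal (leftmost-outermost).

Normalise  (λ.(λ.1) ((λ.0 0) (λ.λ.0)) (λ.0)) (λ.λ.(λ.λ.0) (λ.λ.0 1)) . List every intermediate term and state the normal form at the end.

Answer: normal form = λ.λ.0  (in 4 steps)

Working:
  start: (λ.(λ.1) ((λ.0 0) (λ.λ.0)) (λ.0)) (λ.λ.(λ.λ.0) (λ.λ.0 1))
  →1  (λ.λ.λ.(λ.λ.0) (λ.λ.0 1)) ((λ.0 0) (λ.λ.0)) (λ.0)
  →2  (λ.λ.(λ.λ.0) (λ.λ.0 1)) (λ.0)
  →3  λ.(λ.λ.0) (λ.λ.0 1)
  →4  λ.λ.0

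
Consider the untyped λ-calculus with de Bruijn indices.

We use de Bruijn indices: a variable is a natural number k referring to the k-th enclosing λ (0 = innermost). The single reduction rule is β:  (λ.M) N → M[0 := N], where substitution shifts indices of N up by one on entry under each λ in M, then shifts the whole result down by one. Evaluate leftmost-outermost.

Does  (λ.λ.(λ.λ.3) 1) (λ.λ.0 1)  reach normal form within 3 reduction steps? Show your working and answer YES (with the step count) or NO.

  start: (λ.λ.(λ.λ.3) 1) (λ.λ.0 1)
  →1  λ.(λ.λ.λ.λ.0 1) (λ.λ.0 1)
  →2  λ.λ.λ.λ.0 1

Answer: YES — reaches normal form λ.λ.λ.λ.0 1 in 2 ≤ 3 steps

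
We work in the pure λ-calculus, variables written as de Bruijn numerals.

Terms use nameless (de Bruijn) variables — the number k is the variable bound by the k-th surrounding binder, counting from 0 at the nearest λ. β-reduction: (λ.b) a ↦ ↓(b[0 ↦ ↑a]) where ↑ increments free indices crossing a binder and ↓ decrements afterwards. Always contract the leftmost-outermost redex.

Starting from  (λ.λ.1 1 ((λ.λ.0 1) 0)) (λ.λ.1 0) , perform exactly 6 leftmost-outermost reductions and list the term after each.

  start: (λ.λ.1 1 ((λ.λ.0 1) 0)) (λ.λ.1 0)
  →1  λ.(λ.λ.1 0) (λ.λ.1 0) ((λ.λ.0 1) 0)
  →2  λ.(λ.(λ.λ.1 0) 0) ((λ.λ.0 1) 0)
  →3  λ.(λ.λ.1 0) ((λ.λ.0 1) 0)
  →4  λ.λ.(λ.λ.0 1) 1 0
  →5  λ.λ.(λ.0 2) 0
  →6  λ.λ.0 1

Answer: after 6 steps: λ.λ.0 1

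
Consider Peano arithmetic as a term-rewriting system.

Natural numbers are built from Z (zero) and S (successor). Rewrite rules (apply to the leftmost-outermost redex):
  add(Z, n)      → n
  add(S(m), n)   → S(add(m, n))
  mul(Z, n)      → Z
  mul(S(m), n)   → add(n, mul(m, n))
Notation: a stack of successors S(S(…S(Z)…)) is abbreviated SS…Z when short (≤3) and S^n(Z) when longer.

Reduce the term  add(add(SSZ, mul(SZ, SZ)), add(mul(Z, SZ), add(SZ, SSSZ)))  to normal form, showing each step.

  start: add(add(SSZ, mul(SZ, SZ)), add(mul(Z, SZ), add(SZ, SSSZ)))
  →1  add(S(add(SZ, mul(SZ, SZ))), add(mul(Z, SZ), add(SZ, SSSZ)))
  →2  S(add(add(SZ, mul(SZ, SZ)), add(mul(Z, SZ), add(SZ, SSSZ))))
  →3  S(add(S(add(Z, mul(SZ, SZ))), add(mul(Z, SZ), add(SZ, SSSZ))))
  →4  S(S(add(add(Z, mul(SZ, SZ)), add(mul(Z, SZ), add(SZ, SSSZ)))))
  →5  S(S(add(mul(SZ, SZ), add(mul(Z, SZ), add(SZ, SSSZ)))))
  →6  S(S(add(add(SZ, mul(Z, SZ)), add(mul(Z, SZ), add(SZ, SSSZ)))))
  →7  S(S(add(S(add(Z, mul(Z, SZ))), add(mul(Z, SZ), add(SZ, SSSZ)))))
  →8  S(S(S(add(add(Z, mul(Z, SZ)), add(mul(Z, SZ), add(SZ, SSSZ))))))
  →9  S(S(S(add(mul(Z, SZ), add(mul(Z, SZ), add(SZ, SSSZ))))))
  →10  S(S(S(add(Z, add(mul(Z, SZ), add(SZ, SSSZ))))))
  →11  S(S(S(add(mul(Z, SZ), add(SZ, SSSZ)))))
  →12  S(S(S(add(Z, add(SZ, SSSZ)))))
  →13  S(S(S(add(SZ, SSSZ))))
  →14  S(S(S(S(add(Z, SSSZ)))))
  →15  S^7(Z)

Answer: normal form = S^7(Z)  (in 15 steps)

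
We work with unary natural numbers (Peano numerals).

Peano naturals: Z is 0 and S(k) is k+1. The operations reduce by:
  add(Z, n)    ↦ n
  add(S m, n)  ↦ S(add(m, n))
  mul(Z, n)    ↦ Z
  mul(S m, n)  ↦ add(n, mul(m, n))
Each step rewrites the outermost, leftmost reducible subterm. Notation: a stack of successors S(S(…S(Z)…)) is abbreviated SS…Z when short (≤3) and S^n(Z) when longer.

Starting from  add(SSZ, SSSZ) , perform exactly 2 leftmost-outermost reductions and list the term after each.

Answer: after 2 steps: S(S(add(Z, SSSZ)))

Reduction:
  start: add(SSZ, SSSZ)
  step 1: S(add(SZ, SSSZ))
  step 2: S(S(add(Z, SSSZ)))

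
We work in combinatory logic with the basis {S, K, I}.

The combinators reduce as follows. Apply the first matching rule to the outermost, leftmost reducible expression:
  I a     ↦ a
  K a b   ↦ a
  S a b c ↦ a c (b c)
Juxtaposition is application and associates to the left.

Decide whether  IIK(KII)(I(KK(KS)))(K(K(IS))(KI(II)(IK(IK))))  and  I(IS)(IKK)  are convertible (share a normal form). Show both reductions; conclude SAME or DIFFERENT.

Term A:
  start: IIK(KII)(I(KK(KS)))(K(K(IS))(KI(II)(IK(IK))))
  step 1: IK(KII)(I(KK(KS)))(K(K(IS))(KI(II)(IK(IK))))
  step 2: K(KII)(I(KK(KS)))(K(K(IS))(KI(II)(IK(IK))))
  step 3: KII(K(K(IS))(KI(II)(IK(IK))))
  step 4: I(K(K(IS))(KI(II)(IK(IK))))
  step 5: K(K(IS))(KI(II)(IK(IK)))
  step 6: K(IS)
  step 7: KS

Term B:
  start: I(IS)(IKK)
  step 1: IS(IKK)
  step 2: S(IKK)
  step 3: S(KK)

Answer: DIFFERENT — A ⇓ KS, B ⇓ S(KK)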